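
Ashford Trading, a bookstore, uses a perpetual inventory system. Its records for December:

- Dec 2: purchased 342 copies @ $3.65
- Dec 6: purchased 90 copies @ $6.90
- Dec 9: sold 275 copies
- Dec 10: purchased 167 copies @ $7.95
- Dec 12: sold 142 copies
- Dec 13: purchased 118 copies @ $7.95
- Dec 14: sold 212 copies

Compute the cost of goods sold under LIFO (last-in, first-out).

COGS = $3,813.85

Dec 9, 275 sold [LIFO — newest first]: 90 @ $6.90 + 185 @ $3.65 = $1,296.25
Dec 12, 142 sold [LIFO — newest first]: 142 @ $7.95 = $1,128.90
Dec 14, 212 sold [LIFO — newest first]: 118 @ $7.95 + 25 @ $7.95 + 69 @ $3.65 = $1,388.70
Total COGS = $1,296.25 + $1,128.90 + $1,388.70 = $3,813.85
Ending inventory: 88 @ $3.65 = $321.20
Check: goods available $4,135.05 = COGS $3,813.85 + ending $321.20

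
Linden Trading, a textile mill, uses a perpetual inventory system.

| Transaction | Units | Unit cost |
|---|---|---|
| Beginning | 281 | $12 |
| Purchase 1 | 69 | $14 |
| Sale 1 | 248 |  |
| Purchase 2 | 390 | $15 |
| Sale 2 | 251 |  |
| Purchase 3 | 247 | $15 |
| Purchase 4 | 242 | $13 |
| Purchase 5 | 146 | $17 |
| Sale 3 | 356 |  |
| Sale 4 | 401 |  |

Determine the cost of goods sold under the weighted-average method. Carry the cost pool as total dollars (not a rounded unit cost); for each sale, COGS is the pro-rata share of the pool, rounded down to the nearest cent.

COGS = $17,779.76

After Beginning: 281 on hand, pool $3,372.00 (≈ $12.0000 each)
After Purchase 1: 350 on hand, pool $4,338.00 (≈ $12.3943 each)
Sale 1, sell 248: 248/350 × $4,338.00 → $3,073.78
After Purchase 2: 492 on hand, pool $7,114.22 (≈ $14.4598 each)
Sale 2, sell 251: 251/492 × $7,114.22 → $3,629.40
After Purchase 3: 488 on hand, pool $7,189.82 (≈ $14.7332 each)
After Purchase 4: 730 on hand, pool $10,335.82 (≈ $14.1587 each)
After Purchase 5: 876 on hand, pool $12,817.82 (≈ $14.6322 each)
Sale 3, sell 356: 356/876 × $12,817.82 → $5,209.06
Sale 4, sell 401: 401/520 × $7,608.76 → $5,867.52
Total COGS = $3,073.78 + $3,629.40 + $5,209.06 + $5,867.52 = $17,779.76
Ending inventory (cost pool remaining) = $1,741.24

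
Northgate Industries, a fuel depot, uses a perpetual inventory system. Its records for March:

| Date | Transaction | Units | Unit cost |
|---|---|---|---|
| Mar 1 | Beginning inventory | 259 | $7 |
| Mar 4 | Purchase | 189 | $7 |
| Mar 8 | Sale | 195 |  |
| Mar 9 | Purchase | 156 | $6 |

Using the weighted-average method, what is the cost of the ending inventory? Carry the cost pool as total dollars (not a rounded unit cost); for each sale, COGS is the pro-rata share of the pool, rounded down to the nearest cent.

After Mar 1: 259 on hand, pool $1,813.00 (≈ $7.0000 each)
After Mar 4: 448 on hand, pool $3,136.00 (≈ $7.0000 each)
Mar 8, sell 195: 195/448 × $3,136.00 → $1,365.00
After Mar 9: 409 on hand, pool $2,707.00 (≈ $6.6186 each)
Ending inventory (cost pool remaining) = $2,707.00

Ending inventory = $2,707.00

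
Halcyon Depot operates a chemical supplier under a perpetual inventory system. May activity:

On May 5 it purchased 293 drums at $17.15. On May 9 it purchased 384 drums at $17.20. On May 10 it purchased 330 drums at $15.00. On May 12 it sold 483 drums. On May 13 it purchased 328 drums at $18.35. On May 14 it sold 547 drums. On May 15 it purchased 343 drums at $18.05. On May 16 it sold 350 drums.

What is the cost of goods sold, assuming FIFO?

COGS = $23,410.80

May 12, 483 sold [FIFO — oldest first]: 293 @ $17.15 + 190 @ $17.20 = $8,292.95
May 14, 547 sold [FIFO — oldest first]: 194 @ $17.20 + 330 @ $15.00 + 23 @ $18.35 = $8,708.85
May 16, 350 sold [FIFO — oldest first]: 305 @ $18.35 + 45 @ $18.05 = $6,409.00
Total COGS = $8,292.95 + $8,708.85 + $6,409.00 = $23,410.80
Ending inventory: 298 @ $18.05 = $5,378.90
Check: goods available $28,789.70 = COGS $23,410.80 + ending $5,378.90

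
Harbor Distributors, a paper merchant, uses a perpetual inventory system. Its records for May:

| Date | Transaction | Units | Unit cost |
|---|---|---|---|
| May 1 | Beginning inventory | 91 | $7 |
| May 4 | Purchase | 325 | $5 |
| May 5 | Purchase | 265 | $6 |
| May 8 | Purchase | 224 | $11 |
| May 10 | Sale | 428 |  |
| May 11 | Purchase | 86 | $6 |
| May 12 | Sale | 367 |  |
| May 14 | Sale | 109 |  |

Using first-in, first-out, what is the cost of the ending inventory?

May 10, 428 sold [FIFO — oldest first]: 91 @ $7 + 325 @ $5 + 12 @ $6 = $2,334
May 12, 367 sold [FIFO — oldest first]: 253 @ $6 + 114 @ $11 = $2,772
May 14, 109 sold [FIFO — oldest first]: 109 @ $11 = $1,199
Total COGS = $2,334 + $2,772 + $1,199 = $6,305
Ending inventory: 1 @ $11 + 86 @ $6 = $527

Ending inventory = $527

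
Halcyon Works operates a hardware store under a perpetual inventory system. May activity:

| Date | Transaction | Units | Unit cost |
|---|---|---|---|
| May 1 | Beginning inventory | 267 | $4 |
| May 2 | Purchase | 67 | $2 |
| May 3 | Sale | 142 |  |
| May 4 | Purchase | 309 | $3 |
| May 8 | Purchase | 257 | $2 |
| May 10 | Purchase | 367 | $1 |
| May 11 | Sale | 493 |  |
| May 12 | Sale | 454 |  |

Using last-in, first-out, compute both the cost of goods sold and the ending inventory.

May 3, 142 sold [LIFO — newest first]: 67 @ $2 + 75 @ $4 = $434
May 11, 493 sold [LIFO — newest first]: 367 @ $1 + 126 @ $2 = $619
May 12, 454 sold [LIFO — newest first]: 131 @ $2 + 309 @ $3 + 14 @ $4 = $1,245
Total COGS = $434 + $619 + $1,245 = $2,298
Ending inventory: 178 @ $4 = $712
Check: goods available $3,010 = COGS $2,298 + ending $712

COGS = $2,298; ending inventory = $712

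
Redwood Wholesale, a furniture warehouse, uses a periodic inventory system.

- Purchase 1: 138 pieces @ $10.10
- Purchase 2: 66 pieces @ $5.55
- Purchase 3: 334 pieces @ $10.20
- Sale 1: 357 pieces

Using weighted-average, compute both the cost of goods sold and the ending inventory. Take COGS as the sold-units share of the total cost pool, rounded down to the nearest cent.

Sale 1, sell 357: 357/538 × $5,166.90 → $3,428.59
Ending inventory (cost pool remaining) = $1,738.31

COGS = $3,428.59; ending inventory = $1,738.31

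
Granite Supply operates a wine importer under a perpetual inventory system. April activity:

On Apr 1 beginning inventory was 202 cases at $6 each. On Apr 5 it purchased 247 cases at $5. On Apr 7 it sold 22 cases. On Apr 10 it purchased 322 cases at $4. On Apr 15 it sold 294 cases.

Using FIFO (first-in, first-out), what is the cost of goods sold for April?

Apr 7, 22 sold [FIFO — oldest first]: 22 @ $6 = $132
Apr 15, 294 sold [FIFO — oldest first]: 180 @ $6 + 114 @ $5 = $1,650
Total COGS = $132 + $1,650 = $1,782
Ending inventory: 133 @ $5 + 322 @ $4 = $1,953
Check: goods available $3,735 = COGS $1,782 + ending $1,953

COGS = $1,782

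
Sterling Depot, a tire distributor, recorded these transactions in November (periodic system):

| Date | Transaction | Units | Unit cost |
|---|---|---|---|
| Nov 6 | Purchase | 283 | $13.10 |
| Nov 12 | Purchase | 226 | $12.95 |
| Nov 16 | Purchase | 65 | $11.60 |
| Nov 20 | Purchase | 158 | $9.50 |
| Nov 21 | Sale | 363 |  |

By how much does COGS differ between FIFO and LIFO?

$675.30

FIFO COGS: 283 @ $13.10 + 80 @ $12.95 = $4,743.30
LIFO COGS: 158 @ $9.50 + 65 @ $11.60 + 140 @ $12.95 = $4,068.00
Difference = |$4,743.30 − $4,068.00| = $675.30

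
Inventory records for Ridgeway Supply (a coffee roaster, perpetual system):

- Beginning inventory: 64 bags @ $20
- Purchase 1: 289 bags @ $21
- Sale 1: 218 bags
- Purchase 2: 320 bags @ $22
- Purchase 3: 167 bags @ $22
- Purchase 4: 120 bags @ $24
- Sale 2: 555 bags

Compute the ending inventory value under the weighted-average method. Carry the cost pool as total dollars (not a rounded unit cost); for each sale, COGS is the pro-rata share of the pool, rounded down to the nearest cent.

After Beginning: 64 on hand, pool $1,280.00 (≈ $20.0000 each)
After Purchase 1: 353 on hand, pool $7,349.00 (≈ $20.8187 each)
Sale 1, sell 218: 218/353 × $7,349.00 → $4,538.47
After Purchase 2: 455 on hand, pool $9,850.53 (≈ $21.6495 each)
After Purchase 3: 622 on hand, pool $13,524.53 (≈ $21.7436 each)
After Purchase 4: 742 on hand, pool $16,404.53 (≈ $22.1085 each)
Sale 2, sell 555: 555/742 × $16,404.53 → $12,270.23
Total COGS = $4,538.47 + $12,270.23 = $16,808.70
Ending inventory (cost pool remaining) = $4,134.30

Ending inventory = $4,134.30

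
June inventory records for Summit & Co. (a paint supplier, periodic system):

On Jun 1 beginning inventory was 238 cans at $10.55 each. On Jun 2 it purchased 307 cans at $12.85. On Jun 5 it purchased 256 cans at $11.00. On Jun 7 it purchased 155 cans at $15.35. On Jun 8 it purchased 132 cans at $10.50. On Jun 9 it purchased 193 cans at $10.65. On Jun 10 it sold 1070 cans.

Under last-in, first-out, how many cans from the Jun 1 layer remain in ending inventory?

211

Jun 10, 1070 sold [LIFO — newest first]: 193 @ $10.65 + 132 @ $10.50 + 155 @ $15.35 + 256 @ $11.00 + 307 @ $12.85 + 27 @ $10.55 = $12,866.50
Ending inventory: 211 @ $10.55 = $2,226.05
Check: goods available $15,092.55 = COGS $12,866.50 + ending $2,226.05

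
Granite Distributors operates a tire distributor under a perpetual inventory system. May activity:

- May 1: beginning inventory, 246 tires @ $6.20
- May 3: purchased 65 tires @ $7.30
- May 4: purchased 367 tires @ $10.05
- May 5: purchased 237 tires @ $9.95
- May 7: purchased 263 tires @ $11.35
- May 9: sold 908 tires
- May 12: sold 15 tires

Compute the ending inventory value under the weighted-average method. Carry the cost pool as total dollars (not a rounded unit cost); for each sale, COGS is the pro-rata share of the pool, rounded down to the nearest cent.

Ending inventory = $2,387.93

After May 1: 246 on hand, pool $1,525.20 (≈ $6.2000 each)
After May 3: 311 on hand, pool $1,999.70 (≈ $6.4299 each)
After May 4: 678 on hand, pool $5,688.05 (≈ $8.3895 each)
After May 5: 915 on hand, pool $8,046.20 (≈ $8.7937 each)
After May 7: 1178 on hand, pool $11,031.25 (≈ $9.3644 each)
May 9, sell 908: 908/1178 × $11,031.25 → $8,502.86
May 12, sell 15: 15/270 × $2,528.39 → $140.46
Total COGS = $8,502.86 + $140.46 = $8,643.32
Ending inventory (cost pool remaining) = $2,387.93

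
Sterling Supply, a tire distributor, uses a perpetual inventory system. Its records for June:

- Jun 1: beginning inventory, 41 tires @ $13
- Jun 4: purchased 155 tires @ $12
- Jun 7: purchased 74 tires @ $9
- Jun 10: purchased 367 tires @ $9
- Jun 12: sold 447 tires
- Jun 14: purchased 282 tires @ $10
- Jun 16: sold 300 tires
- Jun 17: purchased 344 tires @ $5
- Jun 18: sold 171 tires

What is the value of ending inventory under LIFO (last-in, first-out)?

Jun 12, 447 sold [LIFO — newest first]: 367 @ $9 + 74 @ $9 + 6 @ $12 = $4,041
Jun 16, 300 sold [LIFO — newest first]: 282 @ $10 + 18 @ $12 = $3,036
Jun 18, 171 sold [LIFO — newest first]: 171 @ $5 = $855
Total COGS = $4,041 + $3,036 + $855 = $7,932
Ending inventory: 41 @ $13 + 131 @ $12 + 173 @ $5 = $2,970
Check: goods available $10,902 = COGS $7,932 + ending $2,970

Ending inventory = $2,970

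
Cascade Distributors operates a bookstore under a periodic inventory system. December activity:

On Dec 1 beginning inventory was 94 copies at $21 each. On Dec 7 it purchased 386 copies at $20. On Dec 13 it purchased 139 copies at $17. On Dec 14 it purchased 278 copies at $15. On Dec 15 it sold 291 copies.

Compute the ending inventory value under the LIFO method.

Ending inventory = $11,836

Dec 15, 291 sold [LIFO — newest first]: 278 @ $15 + 13 @ $17 = $4,391
Ending inventory: 94 @ $21 + 386 @ $20 + 126 @ $17 = $11,836
Check: goods available $16,227 = COGS $4,391 + ending $11,836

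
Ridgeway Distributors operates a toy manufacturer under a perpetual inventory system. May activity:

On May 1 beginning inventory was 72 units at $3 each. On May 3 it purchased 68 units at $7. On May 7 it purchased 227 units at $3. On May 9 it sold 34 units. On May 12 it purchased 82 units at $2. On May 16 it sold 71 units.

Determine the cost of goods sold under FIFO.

May 9, 34 sold [FIFO — oldest first]: 34 @ $3 = $102
May 16, 71 sold [FIFO — oldest first]: 38 @ $3 + 33 @ $7 = $345
Total COGS = $102 + $345 = $447
Ending inventory: 35 @ $7 + 227 @ $3 + 82 @ $2 = $1,090
Check: goods available $1,537 = COGS $447 + ending $1,090

COGS = $447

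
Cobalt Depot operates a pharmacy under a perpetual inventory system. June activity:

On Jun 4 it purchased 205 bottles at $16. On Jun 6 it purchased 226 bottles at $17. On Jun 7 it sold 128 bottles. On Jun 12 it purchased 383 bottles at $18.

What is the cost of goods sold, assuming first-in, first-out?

COGS = $2,048

Jun 7, 128 sold [FIFO — oldest first]: 128 @ $16 = $2,048
Ending inventory: 77 @ $16 + 226 @ $17 + 383 @ $18 = $11,968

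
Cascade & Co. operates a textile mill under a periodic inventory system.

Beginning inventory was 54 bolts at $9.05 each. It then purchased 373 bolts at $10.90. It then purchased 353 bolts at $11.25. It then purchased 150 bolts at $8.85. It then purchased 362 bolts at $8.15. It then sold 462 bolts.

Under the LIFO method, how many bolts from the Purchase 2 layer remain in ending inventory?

Sale 1 (462) [LIFO — newest first]: 362 @ $8.15 + 100 @ $8.85 = $3,835.30
Ending inventory: 54 @ $9.05 + 373 @ $10.90 + 353 @ $11.25 + 50 @ $8.85 = $8,968.15

353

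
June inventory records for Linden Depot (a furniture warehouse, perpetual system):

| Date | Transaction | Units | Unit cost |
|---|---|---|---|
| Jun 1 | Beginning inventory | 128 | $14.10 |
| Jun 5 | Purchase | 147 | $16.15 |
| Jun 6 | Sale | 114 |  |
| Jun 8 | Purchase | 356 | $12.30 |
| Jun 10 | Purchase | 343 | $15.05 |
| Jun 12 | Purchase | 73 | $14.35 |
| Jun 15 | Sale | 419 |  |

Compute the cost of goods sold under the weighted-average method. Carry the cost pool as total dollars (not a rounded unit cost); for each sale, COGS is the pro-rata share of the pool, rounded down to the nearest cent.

After Jun 1: 128 on hand, pool $1,804.80 (≈ $14.1000 each)
After Jun 5: 275 on hand, pool $4,178.85 (≈ $15.1958 each)
Jun 6, sell 114: 114/275 × $4,178.85 → $1,732.32
After Jun 8: 517 on hand, pool $6,825.33 (≈ $13.2018 each)
After Jun 10: 860 on hand, pool $11,987.48 (≈ $13.9389 each)
After Jun 12: 933 on hand, pool $13,035.03 (≈ $13.9711 each)
Jun 15, sell 419: 419/933 × $13,035.03 → $5,853.88
Total COGS = $1,732.32 + $5,853.88 = $7,586.20
Ending inventory (cost pool remaining) = $7,181.15
Check: goods available $14,767.35 = COGS $7,586.20 + ending $7,181.15

COGS = $7,586.20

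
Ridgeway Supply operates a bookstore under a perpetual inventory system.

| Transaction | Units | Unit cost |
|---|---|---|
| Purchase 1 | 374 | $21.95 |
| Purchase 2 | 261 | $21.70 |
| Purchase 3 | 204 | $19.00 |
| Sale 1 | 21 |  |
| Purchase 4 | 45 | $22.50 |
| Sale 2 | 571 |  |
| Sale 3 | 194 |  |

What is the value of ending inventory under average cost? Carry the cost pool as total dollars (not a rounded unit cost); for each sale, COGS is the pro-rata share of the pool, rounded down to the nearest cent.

After Purchase 1: 374 on hand, pool $8,209.30 (≈ $21.9500 each)
After Purchase 2: 635 on hand, pool $13,873.00 (≈ $21.8472 each)
After Purchase 3: 839 on hand, pool $17,749.00 (≈ $21.1549 each)
Sale 1, sell 21: 21/839 × $17,749.00 → $444.25
After Purchase 4: 863 on hand, pool $18,317.25 (≈ $21.2251 each)
Sale 2, sell 571: 571/863 × $18,317.25 → $12,119.52
Sale 3, sell 194: 194/292 × $6,197.73 → $4,117.66
Total COGS = $444.25 + $12,119.52 + $4,117.66 = $16,681.43
Ending inventory (cost pool remaining) = $2,080.07
Check: goods available $18,761.50 = COGS $16,681.43 + ending $2,080.07

Ending inventory = $2,080.07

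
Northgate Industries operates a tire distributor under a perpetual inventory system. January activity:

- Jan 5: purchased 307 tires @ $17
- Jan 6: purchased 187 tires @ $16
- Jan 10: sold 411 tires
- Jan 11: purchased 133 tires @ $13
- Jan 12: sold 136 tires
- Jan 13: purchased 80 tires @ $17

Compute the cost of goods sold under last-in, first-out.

COGS = $8,580

Jan 10, 411 sold [LIFO — newest first]: 187 @ $16 + 224 @ $17 = $6,800
Jan 12, 136 sold [LIFO — newest first]: 133 @ $13 + 3 @ $17 = $1,780
Total COGS = $6,800 + $1,780 = $8,580
Ending inventory: 80 @ $17 + 80 @ $17 = $2,720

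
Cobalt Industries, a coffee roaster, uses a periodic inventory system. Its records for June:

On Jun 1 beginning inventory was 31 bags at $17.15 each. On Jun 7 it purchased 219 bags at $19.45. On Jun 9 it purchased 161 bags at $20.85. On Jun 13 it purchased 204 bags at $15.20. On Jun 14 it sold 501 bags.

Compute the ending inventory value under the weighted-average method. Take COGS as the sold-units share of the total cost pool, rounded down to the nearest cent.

Jun 14, sell 501: 501/615 × $11,248.85 → $9,163.69
Ending inventory (cost pool remaining) = $2,085.16
Check: goods available $11,248.85 = COGS $9,163.69 + ending $2,085.16

Ending inventory = $2,085.16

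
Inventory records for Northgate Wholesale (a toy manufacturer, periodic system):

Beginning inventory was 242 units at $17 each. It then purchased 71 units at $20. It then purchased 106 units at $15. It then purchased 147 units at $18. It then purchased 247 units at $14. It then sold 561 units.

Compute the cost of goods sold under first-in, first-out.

Sale 1 (561) [FIFO — oldest first]: 242 @ $17 + 71 @ $20 + 106 @ $15 + 142 @ $18 = $9,680
Ending inventory: 5 @ $18 + 247 @ $14 = $3,548
Check: goods available $13,228 = COGS $9,680 + ending $3,548

COGS = $9,680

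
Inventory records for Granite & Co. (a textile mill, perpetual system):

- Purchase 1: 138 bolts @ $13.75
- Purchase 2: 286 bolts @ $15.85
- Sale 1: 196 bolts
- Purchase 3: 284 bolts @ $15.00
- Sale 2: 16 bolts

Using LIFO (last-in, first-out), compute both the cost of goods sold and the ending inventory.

COGS = $3,346.60; ending inventory = $7,344.00

Sale 1 (196) [LIFO — newest first]: 196 @ $15.85 = $3,106.60
Sale 2 (16) [LIFO — newest first]: 16 @ $15.00 = $240.00
Total COGS = $3,106.60 + $240.00 = $3,346.60
Ending inventory: 138 @ $13.75 + 90 @ $15.85 + 268 @ $15.00 = $7,344.00
Check: goods available $10,690.60 = COGS $3,346.60 + ending $7,344.00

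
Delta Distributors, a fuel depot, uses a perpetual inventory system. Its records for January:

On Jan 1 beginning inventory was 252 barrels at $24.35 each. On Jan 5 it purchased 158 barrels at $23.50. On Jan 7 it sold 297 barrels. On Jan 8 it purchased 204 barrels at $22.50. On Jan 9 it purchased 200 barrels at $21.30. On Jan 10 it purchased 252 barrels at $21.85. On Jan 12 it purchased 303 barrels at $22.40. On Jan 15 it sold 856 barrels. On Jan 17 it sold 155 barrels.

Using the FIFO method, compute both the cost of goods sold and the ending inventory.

COGS = $29,626.20; ending inventory = $1,366.40

Jan 7, 297 sold [FIFO — oldest first]: 252 @ $24.35 + 45 @ $23.50 = $7,193.70
Jan 15, 856 sold [FIFO — oldest first]: 113 @ $23.50 + 204 @ $22.50 + 200 @ $21.30 + 252 @ $21.85 + 87 @ $22.40 = $18,960.50
Jan 17, 155 sold [FIFO — oldest first]: 155 @ $22.40 = $3,472.00
Total COGS = $7,193.70 + $18,960.50 + $3,472.00 = $29,626.20
Ending inventory: 61 @ $22.40 = $1,366.40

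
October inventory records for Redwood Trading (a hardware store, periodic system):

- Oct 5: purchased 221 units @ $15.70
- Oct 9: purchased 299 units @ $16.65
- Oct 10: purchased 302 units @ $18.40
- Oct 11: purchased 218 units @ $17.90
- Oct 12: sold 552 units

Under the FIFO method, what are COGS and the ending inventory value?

Oct 12, 552 sold [FIFO — oldest first]: 221 @ $15.70 + 299 @ $16.65 + 32 @ $18.40 = $9,036.85
Ending inventory: 270 @ $18.40 + 218 @ $17.90 = $8,870.20

COGS = $9,036.85; ending inventory = $8,870.20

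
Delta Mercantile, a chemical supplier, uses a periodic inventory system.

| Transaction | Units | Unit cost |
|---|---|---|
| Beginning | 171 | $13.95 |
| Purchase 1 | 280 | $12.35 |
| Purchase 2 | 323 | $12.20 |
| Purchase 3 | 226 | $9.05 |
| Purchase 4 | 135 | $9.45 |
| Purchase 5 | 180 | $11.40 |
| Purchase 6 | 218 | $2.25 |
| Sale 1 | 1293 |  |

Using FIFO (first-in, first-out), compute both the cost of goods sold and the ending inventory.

Sale 1 (1293) [FIFO — oldest first]: 171 @ $13.95 + 280 @ $12.35 + 323 @ $12.20 + 226 @ $9.05 + 135 @ $9.45 + 158 @ $11.40 = $14,906.30
Ending inventory: 22 @ $11.40 + 218 @ $2.25 = $741.30

COGS = $14,906.30; ending inventory = $741.30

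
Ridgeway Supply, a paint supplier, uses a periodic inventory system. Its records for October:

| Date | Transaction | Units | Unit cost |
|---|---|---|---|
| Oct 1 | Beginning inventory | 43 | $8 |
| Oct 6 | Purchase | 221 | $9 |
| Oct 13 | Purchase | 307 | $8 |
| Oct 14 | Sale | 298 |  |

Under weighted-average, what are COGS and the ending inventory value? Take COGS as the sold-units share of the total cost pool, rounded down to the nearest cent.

Oct 14, sell 298: 298/571 × $4,789.00 → $2,499.33
Ending inventory (cost pool remaining) = $2,289.67

COGS = $2,499.33; ending inventory = $2,289.67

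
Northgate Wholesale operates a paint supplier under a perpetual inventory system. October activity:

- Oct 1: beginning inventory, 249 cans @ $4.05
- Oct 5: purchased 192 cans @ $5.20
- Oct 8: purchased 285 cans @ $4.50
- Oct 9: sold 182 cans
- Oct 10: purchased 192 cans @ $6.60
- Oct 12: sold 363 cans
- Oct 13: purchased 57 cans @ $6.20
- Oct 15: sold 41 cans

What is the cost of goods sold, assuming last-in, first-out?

Oct 9, 182 sold [LIFO — newest first]: 182 @ $4.50 = $819.00
Oct 12, 363 sold [LIFO — newest first]: 192 @ $6.60 + 103 @ $4.50 + 68 @ $5.20 = $2,084.30
Oct 15, 41 sold [LIFO — newest first]: 41 @ $6.20 = $254.20
Total COGS = $819.00 + $2,084.30 + $254.20 = $3,157.50
Ending inventory: 249 @ $4.05 + 124 @ $5.20 + 16 @ $6.20 = $1,752.45

COGS = $3,157.50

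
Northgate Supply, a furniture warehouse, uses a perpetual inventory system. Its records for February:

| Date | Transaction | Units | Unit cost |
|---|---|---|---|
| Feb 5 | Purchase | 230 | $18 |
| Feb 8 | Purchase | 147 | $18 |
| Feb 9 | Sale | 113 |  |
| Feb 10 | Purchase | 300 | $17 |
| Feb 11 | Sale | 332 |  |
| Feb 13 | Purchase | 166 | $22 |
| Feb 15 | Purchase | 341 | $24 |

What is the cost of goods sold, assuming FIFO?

COGS = $7,942

Feb 9, 113 sold [FIFO — oldest first]: 113 @ $18 = $2,034
Feb 11, 332 sold [FIFO — oldest first]: 117 @ $18 + 147 @ $18 + 68 @ $17 = $5,908
Total COGS = $2,034 + $5,908 = $7,942
Ending inventory: 232 @ $17 + 166 @ $22 + 341 @ $24 = $15,780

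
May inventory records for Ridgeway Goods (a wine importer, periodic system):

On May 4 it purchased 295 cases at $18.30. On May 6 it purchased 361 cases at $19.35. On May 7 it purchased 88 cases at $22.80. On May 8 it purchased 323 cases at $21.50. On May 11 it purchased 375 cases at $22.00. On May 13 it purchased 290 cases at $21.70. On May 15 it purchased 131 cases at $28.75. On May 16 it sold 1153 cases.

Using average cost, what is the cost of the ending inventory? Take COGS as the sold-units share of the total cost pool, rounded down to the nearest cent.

May 16, sell 1153: 1153/1863 × $39,644.00 → $24,535.44
Ending inventory (cost pool remaining) = $15,108.56
Check: goods available $39,644.00 = COGS $24,535.44 + ending $15,108.56

Ending inventory = $15,108.56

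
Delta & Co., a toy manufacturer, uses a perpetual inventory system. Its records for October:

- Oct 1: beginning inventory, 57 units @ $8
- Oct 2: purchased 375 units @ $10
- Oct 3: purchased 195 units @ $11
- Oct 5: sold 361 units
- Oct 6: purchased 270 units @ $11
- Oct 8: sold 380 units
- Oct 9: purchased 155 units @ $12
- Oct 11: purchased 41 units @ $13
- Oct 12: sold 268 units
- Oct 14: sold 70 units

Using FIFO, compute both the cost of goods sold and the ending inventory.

COGS = $11,532; ending inventory = $182

Oct 5, 361 sold [FIFO — oldest first]: 57 @ $8 + 304 @ $10 = $3,496
Oct 8, 380 sold [FIFO — oldest first]: 71 @ $10 + 195 @ $11 + 114 @ $11 = $4,109
Oct 12, 268 sold [FIFO — oldest first]: 156 @ $11 + 112 @ $12 = $3,060
Oct 14, 70 sold [FIFO — oldest first]: 43 @ $12 + 27 @ $13 = $867
Total COGS = $3,496 + $4,109 + $3,060 + $867 = $11,532
Ending inventory: 14 @ $13 = $182
Check: goods available $11,714 = COGS $11,532 + ending $182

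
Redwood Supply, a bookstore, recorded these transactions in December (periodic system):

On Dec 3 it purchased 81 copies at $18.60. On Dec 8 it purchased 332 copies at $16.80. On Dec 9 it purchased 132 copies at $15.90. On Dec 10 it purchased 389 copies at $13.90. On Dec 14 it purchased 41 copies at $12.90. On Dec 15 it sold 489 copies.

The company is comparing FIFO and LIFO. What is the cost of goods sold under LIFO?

FIFO COGS: 81 @ $18.60 + 332 @ $16.80 + 76 @ $15.90 = $8,292.60
LIFO COGS: 41 @ $12.90 + 389 @ $13.90 + 59 @ $15.90 = $6,874.10

COGS = $6,874.10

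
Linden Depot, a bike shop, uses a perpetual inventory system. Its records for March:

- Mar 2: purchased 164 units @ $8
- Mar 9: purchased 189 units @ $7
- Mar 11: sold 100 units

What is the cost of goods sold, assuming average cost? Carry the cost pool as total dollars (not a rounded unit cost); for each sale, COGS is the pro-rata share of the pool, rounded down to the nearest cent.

COGS = $746.45

After Mar 2: 164 on hand, pool $1,312.00 (≈ $8.0000 each)
After Mar 9: 353 on hand, pool $2,635.00 (≈ $7.4646 each)
Mar 11, sell 100: 100/353 × $2,635.00 → $746.45
Ending inventory (cost pool remaining) = $1,888.55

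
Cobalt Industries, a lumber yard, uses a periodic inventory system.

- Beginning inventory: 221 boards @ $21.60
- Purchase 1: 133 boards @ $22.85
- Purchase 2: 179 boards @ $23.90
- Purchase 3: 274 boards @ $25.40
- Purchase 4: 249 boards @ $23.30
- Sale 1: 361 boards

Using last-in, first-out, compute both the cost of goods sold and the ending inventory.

Sale 1 (361) [LIFO — newest first]: 249 @ $23.30 + 112 @ $25.40 = $8,646.50
Ending inventory: 221 @ $21.60 + 133 @ $22.85 + 179 @ $23.90 + 162 @ $25.40 = $16,205.55

COGS = $8,646.50; ending inventory = $16,205.55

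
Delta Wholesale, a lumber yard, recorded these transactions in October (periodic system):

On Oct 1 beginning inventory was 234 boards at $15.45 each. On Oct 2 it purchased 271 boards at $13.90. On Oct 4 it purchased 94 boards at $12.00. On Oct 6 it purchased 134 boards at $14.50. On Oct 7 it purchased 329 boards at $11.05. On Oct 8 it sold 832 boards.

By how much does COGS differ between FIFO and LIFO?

FIFO COGS: 234 @ $15.45 + 271 @ $13.90 + 94 @ $12.00 + 134 @ $14.50 + 99 @ $11.05 = $11,547.15
LIFO COGS: 329 @ $11.05 + 134 @ $14.50 + 94 @ $12.00 + 271 @ $13.90 + 4 @ $15.45 = $10,535.15
Difference = |$11,547.15 − $10,535.15| = $1,012.00

$1,012.00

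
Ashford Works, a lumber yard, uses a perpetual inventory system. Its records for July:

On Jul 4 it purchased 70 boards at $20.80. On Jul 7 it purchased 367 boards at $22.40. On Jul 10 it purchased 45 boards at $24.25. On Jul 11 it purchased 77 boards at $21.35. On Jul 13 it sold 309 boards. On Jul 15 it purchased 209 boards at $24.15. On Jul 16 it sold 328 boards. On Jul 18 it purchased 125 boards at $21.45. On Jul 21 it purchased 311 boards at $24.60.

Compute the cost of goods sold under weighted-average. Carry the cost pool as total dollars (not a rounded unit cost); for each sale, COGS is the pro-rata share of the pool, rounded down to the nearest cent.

COGS = $14,434.55

After Jul 4: 70 on hand, pool $1,456.00 (≈ $20.8000 each)
After Jul 7: 437 on hand, pool $9,676.80 (≈ $22.1437 each)
After Jul 10: 482 on hand, pool $10,768.05 (≈ $22.3404 each)
After Jul 11: 559 on hand, pool $12,412.00 (≈ $22.2039 each)
Jul 13, sell 309: 309/559 × $12,412.00 → $6,861.01
After Jul 15: 459 on hand, pool $10,598.34 (≈ $23.0901 each)
Jul 16, sell 328: 328/459 × $10,598.34 → $7,573.54
After Jul 18: 256 on hand, pool $5,706.05 (≈ $22.2893 each)
After Jul 21: 567 on hand, pool $13,356.65 (≈ $23.5567 each)
Total COGS = $6,861.01 + $7,573.54 = $14,434.55
Ending inventory (cost pool remaining) = $13,356.65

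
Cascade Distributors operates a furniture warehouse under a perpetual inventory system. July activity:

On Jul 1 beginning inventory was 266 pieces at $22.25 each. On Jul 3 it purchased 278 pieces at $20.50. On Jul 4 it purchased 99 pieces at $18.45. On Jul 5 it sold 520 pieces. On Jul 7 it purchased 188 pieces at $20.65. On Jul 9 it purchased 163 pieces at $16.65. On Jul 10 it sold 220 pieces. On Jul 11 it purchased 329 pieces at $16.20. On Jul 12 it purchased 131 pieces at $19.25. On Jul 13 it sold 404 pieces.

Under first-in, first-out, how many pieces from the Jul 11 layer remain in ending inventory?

Jul 5, 520 sold [FIFO — oldest first]: 266 @ $22.25 + 254 @ $20.50 = $11,125.50
Jul 10, 220 sold [FIFO — oldest first]: 24 @ $20.50 + 99 @ $18.45 + 97 @ $20.65 = $4,321.60
Jul 13, 404 sold [FIFO — oldest first]: 91 @ $20.65 + 163 @ $16.65 + 150 @ $16.20 = $7,023.10
Total COGS = $11,125.50 + $4,321.60 + $7,023.10 = $22,470.20
Ending inventory: 179 @ $16.20 + 131 @ $19.25 = $5,421.55

179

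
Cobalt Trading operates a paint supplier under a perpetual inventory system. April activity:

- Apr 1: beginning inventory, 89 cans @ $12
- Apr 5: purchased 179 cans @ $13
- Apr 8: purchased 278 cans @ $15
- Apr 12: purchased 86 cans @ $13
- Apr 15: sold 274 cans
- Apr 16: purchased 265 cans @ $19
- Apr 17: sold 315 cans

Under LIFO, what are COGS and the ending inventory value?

COGS = $9,723; ending inventory = $3,995

Apr 15, 274 sold [LIFO — newest first]: 86 @ $13 + 188 @ $15 = $3,938
Apr 17, 315 sold [LIFO — newest first]: 265 @ $19 + 50 @ $15 = $5,785
Total COGS = $3,938 + $5,785 = $9,723
Ending inventory: 89 @ $12 + 179 @ $13 + 40 @ $15 = $3,995
Check: goods available $13,718 = COGS $9,723 + ending $3,995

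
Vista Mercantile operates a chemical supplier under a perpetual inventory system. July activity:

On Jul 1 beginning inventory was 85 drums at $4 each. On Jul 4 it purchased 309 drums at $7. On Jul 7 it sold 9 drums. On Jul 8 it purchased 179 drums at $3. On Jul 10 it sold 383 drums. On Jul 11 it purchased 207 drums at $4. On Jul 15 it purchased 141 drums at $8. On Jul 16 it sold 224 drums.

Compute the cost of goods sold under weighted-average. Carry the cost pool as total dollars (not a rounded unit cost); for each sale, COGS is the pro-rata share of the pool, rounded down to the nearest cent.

After Jul 1: 85 on hand, pool $340.00 (≈ $4.0000 each)
After Jul 4: 394 on hand, pool $2,503.00 (≈ $6.3528 each)
Jul 7, sell 9: 9/394 × $2,503.00 → $57.17
After Jul 8: 564 on hand, pool $2,982.83 (≈ $5.2887 each)
Jul 10, sell 383: 383/564 × $2,982.83 → $2,025.57
After Jul 11: 388 on hand, pool $1,785.26 (≈ $4.6012 each)
After Jul 15: 529 on hand, pool $2,913.26 (≈ $5.5071 each)
Jul 16, sell 224: 224/529 × $2,913.26 → $1,233.59
Total COGS = $57.17 + $2,025.57 + $1,233.59 = $3,316.33
Ending inventory (cost pool remaining) = $1,679.67

COGS = $3,316.33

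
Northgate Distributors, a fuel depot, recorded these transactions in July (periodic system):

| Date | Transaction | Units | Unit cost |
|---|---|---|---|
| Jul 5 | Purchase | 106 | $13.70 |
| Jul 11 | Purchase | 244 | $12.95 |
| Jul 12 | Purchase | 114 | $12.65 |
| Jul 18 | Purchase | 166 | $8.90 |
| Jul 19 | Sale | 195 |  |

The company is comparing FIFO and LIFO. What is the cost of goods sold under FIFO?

COGS = $2,604.75

FIFO COGS: 106 @ $13.70 + 89 @ $12.95 = $2,604.75
LIFO COGS: 166 @ $8.90 + 29 @ $12.65 = $1,844.25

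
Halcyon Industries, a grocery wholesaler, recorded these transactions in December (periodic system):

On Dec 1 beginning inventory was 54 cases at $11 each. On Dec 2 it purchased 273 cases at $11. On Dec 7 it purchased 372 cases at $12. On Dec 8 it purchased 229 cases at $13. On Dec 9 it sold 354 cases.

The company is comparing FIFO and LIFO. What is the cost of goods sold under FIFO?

FIFO COGS: 54 @ $11 + 273 @ $11 + 27 @ $12 = $3,921
LIFO COGS: 229 @ $13 + 125 @ $12 = $4,477

COGS = $3,921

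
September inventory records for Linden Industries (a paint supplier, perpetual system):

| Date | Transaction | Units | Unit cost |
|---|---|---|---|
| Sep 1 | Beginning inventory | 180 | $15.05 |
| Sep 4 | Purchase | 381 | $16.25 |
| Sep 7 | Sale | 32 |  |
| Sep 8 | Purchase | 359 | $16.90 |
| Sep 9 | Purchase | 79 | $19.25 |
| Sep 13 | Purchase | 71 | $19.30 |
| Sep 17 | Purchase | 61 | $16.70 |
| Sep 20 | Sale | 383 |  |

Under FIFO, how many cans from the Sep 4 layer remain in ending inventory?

Sep 7, 32 sold [FIFO — oldest first]: 32 @ $15.05 = $481.60
Sep 20, 383 sold [FIFO — oldest first]: 148 @ $15.05 + 235 @ $16.25 = $6,046.15
Total COGS = $481.60 + $6,046.15 = $6,527.75
Ending inventory: 146 @ $16.25 + 359 @ $16.90 + 79 @ $19.25 + 71 @ $19.30 + 61 @ $16.70 = $12,349.35
Check: goods available $18,877.10 = COGS $6,527.75 + ending $12,349.35

146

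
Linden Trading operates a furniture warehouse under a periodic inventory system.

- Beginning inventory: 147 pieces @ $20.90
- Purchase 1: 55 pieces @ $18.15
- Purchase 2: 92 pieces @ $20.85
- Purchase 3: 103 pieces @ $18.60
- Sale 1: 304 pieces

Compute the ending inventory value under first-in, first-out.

Sale 1 (304) [FIFO — oldest first]: 147 @ $20.90 + 55 @ $18.15 + 92 @ $20.85 + 10 @ $18.60 = $6,174.75
Ending inventory: 93 @ $18.60 = $1,729.80

Ending inventory = $1,729.80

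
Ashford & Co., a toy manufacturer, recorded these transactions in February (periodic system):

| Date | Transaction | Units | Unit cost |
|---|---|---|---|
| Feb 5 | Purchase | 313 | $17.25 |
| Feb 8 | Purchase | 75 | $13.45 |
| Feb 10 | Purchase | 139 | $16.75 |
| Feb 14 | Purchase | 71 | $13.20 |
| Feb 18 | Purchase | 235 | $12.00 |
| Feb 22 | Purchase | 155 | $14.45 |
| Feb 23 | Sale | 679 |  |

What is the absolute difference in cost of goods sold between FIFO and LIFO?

$1,242.50

FIFO COGS: 313 @ $17.25 + 75 @ $13.45 + 139 @ $16.75 + 71 @ $13.20 + 81 @ $12.00 = $10,645.45
LIFO COGS: 155 @ $14.45 + 235 @ $12.00 + 71 @ $13.20 + 139 @ $16.75 + 75 @ $13.45 + 4 @ $17.25 = $9,402.95
Difference = |$10,645.45 − $9,402.95| = $1,242.50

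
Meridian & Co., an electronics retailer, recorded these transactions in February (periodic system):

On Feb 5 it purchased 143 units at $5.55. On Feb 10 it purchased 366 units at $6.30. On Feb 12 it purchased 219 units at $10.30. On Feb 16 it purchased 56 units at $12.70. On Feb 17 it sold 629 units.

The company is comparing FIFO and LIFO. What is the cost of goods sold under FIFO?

FIFO COGS: 143 @ $5.55 + 366 @ $6.30 + 120 @ $10.30 = $4,335.45
LIFO COGS: 56 @ $12.70 + 219 @ $10.30 + 354 @ $6.30 = $5,197.10

COGS = $4,335.45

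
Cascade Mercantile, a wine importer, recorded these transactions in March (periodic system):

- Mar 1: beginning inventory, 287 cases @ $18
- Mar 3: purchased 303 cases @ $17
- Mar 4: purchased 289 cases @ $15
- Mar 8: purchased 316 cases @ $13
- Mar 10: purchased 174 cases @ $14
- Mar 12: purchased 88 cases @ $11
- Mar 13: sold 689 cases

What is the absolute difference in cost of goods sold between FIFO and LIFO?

$2,625

FIFO COGS: 287 @ $18 + 303 @ $17 + 99 @ $15 = $11,802
LIFO COGS: 88 @ $11 + 174 @ $14 + 316 @ $13 + 111 @ $15 = $9,177
Difference = |$11,802 − $9,177| = $2,625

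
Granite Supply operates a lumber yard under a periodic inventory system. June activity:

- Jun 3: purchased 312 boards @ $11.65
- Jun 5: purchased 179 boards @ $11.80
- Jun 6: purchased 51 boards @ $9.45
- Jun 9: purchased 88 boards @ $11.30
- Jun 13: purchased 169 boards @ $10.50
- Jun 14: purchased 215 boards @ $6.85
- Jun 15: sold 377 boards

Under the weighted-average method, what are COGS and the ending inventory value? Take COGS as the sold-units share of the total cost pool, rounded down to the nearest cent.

Jun 15, sell 377: 377/1014 × $10,470.60 → $3,892.91
Ending inventory (cost pool remaining) = $6,577.69

COGS = $3,892.91; ending inventory = $6,577.69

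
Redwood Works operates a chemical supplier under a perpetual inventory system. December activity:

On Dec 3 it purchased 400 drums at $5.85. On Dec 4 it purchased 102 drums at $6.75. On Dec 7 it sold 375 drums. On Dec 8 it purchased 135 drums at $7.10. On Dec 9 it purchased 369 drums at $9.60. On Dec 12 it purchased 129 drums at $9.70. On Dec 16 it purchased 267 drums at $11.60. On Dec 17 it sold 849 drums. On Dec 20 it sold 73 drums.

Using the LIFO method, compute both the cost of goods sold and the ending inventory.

COGS = $11,263.65; ending inventory = $614.25

Dec 7, 375 sold [LIFO — newest first]: 102 @ $6.75 + 273 @ $5.85 = $2,285.55
Dec 17, 849 sold [LIFO — newest first]: 267 @ $11.60 + 129 @ $9.70 + 369 @ $9.60 + 84 @ $7.10 = $8,487.30
Dec 20, 73 sold [LIFO — newest first]: 51 @ $7.10 + 22 @ $5.85 = $490.80
Total COGS = $2,285.55 + $8,487.30 + $490.80 = $11,263.65
Ending inventory: 105 @ $5.85 = $614.25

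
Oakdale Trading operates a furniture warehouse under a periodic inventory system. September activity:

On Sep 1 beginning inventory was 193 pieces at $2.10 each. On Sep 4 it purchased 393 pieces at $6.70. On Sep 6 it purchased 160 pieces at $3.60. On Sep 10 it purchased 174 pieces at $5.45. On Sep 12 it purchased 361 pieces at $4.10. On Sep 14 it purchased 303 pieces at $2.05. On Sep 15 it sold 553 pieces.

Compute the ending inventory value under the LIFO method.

Ending inventory = $5,017.80

Sep 15, 553 sold [LIFO — newest first]: 303 @ $2.05 + 250 @ $4.10 = $1,646.15
Ending inventory: 193 @ $2.10 + 393 @ $6.70 + 160 @ $3.60 + 174 @ $5.45 + 111 @ $4.10 = $5,017.80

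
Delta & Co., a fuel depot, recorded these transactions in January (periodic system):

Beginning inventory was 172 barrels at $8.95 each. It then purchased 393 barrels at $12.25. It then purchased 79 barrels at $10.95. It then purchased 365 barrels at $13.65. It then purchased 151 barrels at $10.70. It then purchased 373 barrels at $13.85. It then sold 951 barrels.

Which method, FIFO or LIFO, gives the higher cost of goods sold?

FIFO COGS: 172 @ $8.95 + 393 @ $12.25 + 79 @ $10.95 + 307 @ $13.65 = $11,409.25
LIFO COGS: 373 @ $13.85 + 151 @ $10.70 + 365 @ $13.65 + 62 @ $10.95 = $12,442.90

LIFO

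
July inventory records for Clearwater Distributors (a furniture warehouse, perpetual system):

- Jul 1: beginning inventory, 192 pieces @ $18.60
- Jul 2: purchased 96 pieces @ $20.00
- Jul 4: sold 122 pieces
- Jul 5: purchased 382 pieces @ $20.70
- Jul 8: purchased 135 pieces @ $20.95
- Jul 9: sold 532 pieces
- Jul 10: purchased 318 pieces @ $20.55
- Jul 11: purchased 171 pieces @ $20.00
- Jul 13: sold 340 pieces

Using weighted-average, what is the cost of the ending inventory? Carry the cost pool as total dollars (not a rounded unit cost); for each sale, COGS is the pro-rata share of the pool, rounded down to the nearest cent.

Ending inventory = $6,106.94

After Jul 1: 192 on hand, pool $3,571.20 (≈ $18.6000 each)
After Jul 2: 288 on hand, pool $5,491.20 (≈ $19.0667 each)
Jul 4, sell 122: 122/288 × $5,491.20 → $2,326.13
After Jul 5: 548 on hand, pool $11,072.47 (≈ $20.2052 each)
After Jul 8: 683 on hand, pool $13,900.72 (≈ $20.3524 each)
Jul 9, sell 532: 532/683 × $13,900.72 → $10,827.50
After Jul 10: 469 on hand, pool $9,608.12 (≈ $20.4864 each)
After Jul 11: 640 on hand, pool $13,028.12 (≈ $20.3564 each)
Jul 13, sell 340: 340/640 × $13,028.12 → $6,921.18
Total COGS = $2,326.13 + $10,827.50 + $6,921.18 = $20,074.81
Ending inventory (cost pool remaining) = $6,106.94
Check: goods available $26,181.75 = COGS $20,074.81 + ending $6,106.94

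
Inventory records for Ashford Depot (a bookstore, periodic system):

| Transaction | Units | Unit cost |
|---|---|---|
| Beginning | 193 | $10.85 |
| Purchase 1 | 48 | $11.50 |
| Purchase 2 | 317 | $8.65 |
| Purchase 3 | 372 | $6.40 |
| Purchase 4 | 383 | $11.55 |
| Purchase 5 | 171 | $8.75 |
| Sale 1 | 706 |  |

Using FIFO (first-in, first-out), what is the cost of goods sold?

Sale 1 (706) [FIFO — oldest first]: 193 @ $10.85 + 48 @ $11.50 + 317 @ $8.65 + 148 @ $6.40 = $6,335.30
Ending inventory: 224 @ $6.40 + 383 @ $11.55 + 171 @ $8.75 = $7,353.50
Check: goods available $13,688.80 = COGS $6,335.30 + ending $7,353.50

COGS = $6,335.30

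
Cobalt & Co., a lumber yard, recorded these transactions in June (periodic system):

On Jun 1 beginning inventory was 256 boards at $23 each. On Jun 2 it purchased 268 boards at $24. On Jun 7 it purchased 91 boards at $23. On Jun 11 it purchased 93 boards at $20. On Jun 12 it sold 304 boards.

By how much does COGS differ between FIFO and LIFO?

$207

FIFO COGS: 256 @ $23 + 48 @ $24 = $7,040
LIFO COGS: 93 @ $20 + 91 @ $23 + 120 @ $24 = $6,833
Difference = |$7,040 − $6,833| = $207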